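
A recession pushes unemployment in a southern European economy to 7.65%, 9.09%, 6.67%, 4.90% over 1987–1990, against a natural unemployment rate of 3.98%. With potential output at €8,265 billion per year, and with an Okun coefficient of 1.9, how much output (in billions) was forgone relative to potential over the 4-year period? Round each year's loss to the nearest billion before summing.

Year 1987: gap = -1.9 × (7.65 - 3.98) = -6.973%, loss ≈ 8265 × 6.973/100 ≈ 576.
Year 1988: gap = -1.9 × (9.09 - 3.98) = -9.709%, loss ≈ 8265 × 9.709/100 ≈ 802.
Year 1989: gap = -1.9 × (6.67 - 3.98) = -5.111%, loss ≈ 8265 × 5.111/100 ≈ 422.
Year 1990: gap = -1.9 × (4.9 - 3.98) = -1.748%, loss ≈ 8265 × 1.748/100 ≈ 144.
Total lost output = 576 + 802 + 422 + 144 = 1944 billion.

€1,944 billion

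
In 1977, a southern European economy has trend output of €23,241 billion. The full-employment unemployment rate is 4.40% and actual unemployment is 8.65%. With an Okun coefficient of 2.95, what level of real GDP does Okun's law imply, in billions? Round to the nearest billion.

Unemployment gap = 8.65 - 4.4 = 4.25 points, so the output gap is -2.95 × 4.25 = -12.5375%.
Actual GDP = 23241 × (1 - 12.5375/100) = 23241 × 0.874625 ≈ 20327 billion.

€20,327 billion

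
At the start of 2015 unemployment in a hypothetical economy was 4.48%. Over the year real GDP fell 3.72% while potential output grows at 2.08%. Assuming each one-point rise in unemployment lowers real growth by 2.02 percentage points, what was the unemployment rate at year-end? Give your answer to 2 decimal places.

Growth-rate Okun's law: g_Y = g_Y* - β × Δu, so Δu = (g_Y* - g_Y)/β.
Δu = (2.08 + 3.72)/2.02 = 5.8/2.02 = 2.87 percentage points.
Year-end unemployment = 4.48 + 2.87 = 7.35%.

7.35%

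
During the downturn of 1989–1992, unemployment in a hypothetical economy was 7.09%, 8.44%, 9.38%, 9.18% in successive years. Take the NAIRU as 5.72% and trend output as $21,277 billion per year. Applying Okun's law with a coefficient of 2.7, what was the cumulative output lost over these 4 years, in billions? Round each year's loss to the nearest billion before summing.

Year 1989: gap = -2.7 × (7.09 - 5.72) = -3.699%, loss ≈ 21277 × 3.699/100 ≈ 787.
Year 1990: gap = -2.7 × (8.44 - 5.72) = -7.344%, loss ≈ 21277 × 7.344/100 ≈ 1563.
Year 1991: gap = -2.7 × (9.38 - 5.72) = -9.882%, loss ≈ 21277 × 9.882/100 ≈ 2103.
Year 1992: gap = -2.7 × (9.18 - 5.72) = -9.342%, loss ≈ 21277 × 9.342/100 ≈ 1988.
Total lost output = 787 + 1563 + 2103 + 1988 = 6441 billion.

$6,441 billion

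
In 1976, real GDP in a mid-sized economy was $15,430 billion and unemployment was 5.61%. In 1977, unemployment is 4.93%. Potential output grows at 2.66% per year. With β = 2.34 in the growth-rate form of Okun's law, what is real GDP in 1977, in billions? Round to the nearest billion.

$16,086 billion

Δu = 4.93 - 5.61 = -0.68 points.
Okun's law (growth form): g_Y = g_Y* - β × Δu = 2.66 - 2.34 × (-0.68) = 2.66 + 1.5912 = 4.2512%.
Real GDP in the next year = 15430 × (1 + 4.2512/100) = 15430 × 1.042512 ≈ 16086 billion.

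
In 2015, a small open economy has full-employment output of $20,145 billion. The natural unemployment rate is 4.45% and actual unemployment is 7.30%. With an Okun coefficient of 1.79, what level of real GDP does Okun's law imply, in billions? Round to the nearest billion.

Unemployment gap = 7.3 - 4.45 = 2.85 points, so the output gap is -1.79 × 2.85 = -5.1015%.
Actual GDP = 20145 × (1 - 5.1015/100) = 20145 × 0.948985 ≈ 19117 billion.

$19,117 billion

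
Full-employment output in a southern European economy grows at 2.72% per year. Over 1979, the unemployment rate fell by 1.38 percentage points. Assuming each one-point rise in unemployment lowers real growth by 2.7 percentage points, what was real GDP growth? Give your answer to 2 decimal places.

Growth-rate Okun's law: g_Y = g_Y* - β × Δu.
g_Y = 2.72 - 2.7 × (-1.38) = 2.72 + 3.726 = 6.446%, i.e. 6.45% to 2 d.p.

6.45%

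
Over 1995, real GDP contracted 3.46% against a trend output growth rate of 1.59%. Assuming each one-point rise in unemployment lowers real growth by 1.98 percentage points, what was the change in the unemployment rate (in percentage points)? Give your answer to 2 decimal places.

2.55 percentage points

Growth-rate Okun's law: g_Y = g_Y* - β × Δu, so Δu = (g_Y* - g_Y)/β.
Δu = (1.59 + 3.46)/1.98 = 5.05/1.98 = 2.55 percentage points.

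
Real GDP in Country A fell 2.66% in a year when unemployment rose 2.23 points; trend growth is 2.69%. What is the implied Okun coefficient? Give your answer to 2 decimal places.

β ≈ 2.40

Growth form: g_Y = g_Y* - β × Δu, so β = (g_Y* - g_Y)/Δu.
β = (2.69 + 2.66)/2.23 = 5.35/2.23 = 2.40.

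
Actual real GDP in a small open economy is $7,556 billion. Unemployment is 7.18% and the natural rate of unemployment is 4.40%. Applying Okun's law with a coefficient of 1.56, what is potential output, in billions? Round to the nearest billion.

$7,899 billion

Unemployment gap = 7.18 - 4.4 = 2.78 points, so output gap = -1.56 × 2.78 = -4.3368%.
Since Y = Y* × (1 + gap/100), Y* = 7556/0.956632 ≈ 7899 billion.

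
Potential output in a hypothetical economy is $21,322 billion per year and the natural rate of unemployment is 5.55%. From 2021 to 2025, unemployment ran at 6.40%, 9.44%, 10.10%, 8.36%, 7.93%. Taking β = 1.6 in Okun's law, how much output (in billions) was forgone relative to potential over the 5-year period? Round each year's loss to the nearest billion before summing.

Year 2021: gap = -1.6 × (6.4 - 5.55) = -1.36%, loss ≈ 21322 × 1.36/100 ≈ 290.
Year 2022: gap = -1.6 × (9.44 - 5.55) = -6.224%, loss ≈ 21322 × 6.224/100 ≈ 1327.
Year 2023: gap = -1.6 × (10.1 - 5.55) = -7.28%, loss ≈ 21322 × 7.28/100 ≈ 1552.
Year 2024: gap = -1.6 × (8.36 - 5.55) = -4.496%, loss ≈ 21322 × 4.496/100 ≈ 959.
Year 2025: gap = -1.6 × (7.93 - 5.55) = -3.808%, loss ≈ 21322 × 3.808/100 ≈ 812.
Total lost output = 290 + 1327 + 1552 + 959 + 812 = 4940 billion.

$4,940 billion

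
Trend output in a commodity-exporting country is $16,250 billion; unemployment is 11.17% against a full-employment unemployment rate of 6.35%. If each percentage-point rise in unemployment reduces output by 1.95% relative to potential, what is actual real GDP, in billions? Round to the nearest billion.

Unemployment gap = 11.17 - 6.35 = 4.82 points, so the output gap is -1.95 × 4.82 = -9.399%.
Actual GDP = 16250 × (1 - 9.399/100) = 16250 × 0.90601 ≈ 14723 billion.

$14,723 billion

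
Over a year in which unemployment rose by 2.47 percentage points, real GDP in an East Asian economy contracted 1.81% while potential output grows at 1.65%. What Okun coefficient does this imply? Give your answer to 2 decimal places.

Growth form: g_Y = g_Y* - β × Δu, so β = (g_Y* - g_Y)/Δu.
β = (1.65 + 1.81)/2.47 = 3.46/2.47 = 1.40.

β ≈ 1.40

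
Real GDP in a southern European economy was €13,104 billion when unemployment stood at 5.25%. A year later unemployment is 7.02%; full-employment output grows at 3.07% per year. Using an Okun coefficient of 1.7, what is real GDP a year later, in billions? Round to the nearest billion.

€13,112 billion

Δu = 7.02 - 5.25 = 1.77 points.
Okun's law (growth form): g_Y = g_Y* - β × Δu = 3.07 - 1.7 × (1.77) = 3.07 - 3.009 = 0.061%.
Real GDP in the next year = 13104 × (1 + 0.061/100) = 13104 × 1.00061 ≈ 13112 billion.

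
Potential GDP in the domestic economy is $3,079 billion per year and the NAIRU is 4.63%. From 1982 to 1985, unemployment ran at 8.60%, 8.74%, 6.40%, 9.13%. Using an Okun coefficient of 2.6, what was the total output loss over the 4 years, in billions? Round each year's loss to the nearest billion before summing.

$1,149 billion

Year 1982: gap = -2.6 × (8.6 - 4.63) = -10.322%, loss ≈ 3079 × 10.322/100 ≈ 318.
Year 1983: gap = -2.6 × (8.74 - 4.63) = -10.686%, loss ≈ 3079 × 10.686/100 ≈ 329.
Year 1984: gap = -2.6 × (6.4 - 4.63) = -4.602%, loss ≈ 3079 × 4.602/100 ≈ 142.
Year 1985: gap = -2.6 × (9.13 - 4.63) = -11.7%, loss ≈ 3079 × 11.7/100 ≈ 360.
Total lost output = 318 + 329 + 142 + 360 = 1149 billion.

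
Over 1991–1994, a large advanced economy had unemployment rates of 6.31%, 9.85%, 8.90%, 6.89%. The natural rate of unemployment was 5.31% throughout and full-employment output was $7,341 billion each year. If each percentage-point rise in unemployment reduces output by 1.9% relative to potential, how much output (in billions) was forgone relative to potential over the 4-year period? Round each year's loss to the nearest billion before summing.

Year 1991: gap = -1.9 × (6.31 - 5.31) = -1.9%, loss ≈ 7341 × 1.9/100 ≈ 139.
Year 1992: gap = -1.9 × (9.85 - 5.31) = -8.626%, loss ≈ 7341 × 8.626/100 ≈ 633.
Year 1993: gap = -1.9 × (8.9 - 5.31) = -6.821%, loss ≈ 7341 × 6.821/100 ≈ 501.
Year 1994: gap = -1.9 × (6.89 - 5.31) = -3.002%, loss ≈ 7341 × 3.002/100 ≈ 220.
Total lost output = 139 + 633 + 501 + 220 = 1493 billion.

$1,493 billion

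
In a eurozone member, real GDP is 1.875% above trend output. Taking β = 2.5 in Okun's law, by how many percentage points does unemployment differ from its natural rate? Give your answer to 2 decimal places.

Okun's law: output gap = -β × (u - u*), so u - u* = -(output gap)/β.
u - u* = -(1.875)/2.5 = -0.75 percentage points.

-0.75 percentage points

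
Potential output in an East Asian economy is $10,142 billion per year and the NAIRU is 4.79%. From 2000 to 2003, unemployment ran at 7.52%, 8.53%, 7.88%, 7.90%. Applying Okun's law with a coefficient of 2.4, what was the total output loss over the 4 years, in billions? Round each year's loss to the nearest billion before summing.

$3,084 billion

Year 2000: gap = -2.4 × (7.52 - 4.79) = -6.552%, loss ≈ 10142 × 6.552/100 ≈ 665.
Year 2001: gap = -2.4 × (8.53 - 4.79) = -8.976%, loss ≈ 10142 × 8.976/100 ≈ 910.
Year 2002: gap = -2.4 × (7.88 - 4.79) = -7.416%, loss ≈ 10142 × 7.416/100 ≈ 752.
Year 2003: gap = -2.4 × (7.9 - 4.79) = -7.464%, loss ≈ 10142 × 7.464/100 ≈ 757.
Total lost output = 665 + 910 + 752 + 757 = 3084 billion.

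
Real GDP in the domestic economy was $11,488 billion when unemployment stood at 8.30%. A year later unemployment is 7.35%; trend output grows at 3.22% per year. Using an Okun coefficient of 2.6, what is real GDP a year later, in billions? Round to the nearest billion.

$12,142 billion

Δu = 7.35 - 8.3 = -0.95 points.
Okun's law (growth form): g_Y = g_Y* - β × Δu = 3.22 - 2.6 × (-0.95) = 3.22 + 2.47 = 5.69%.
Real GDP in the next year = 11488 × (1 + 5.69/100) = 11488 × 1.0569 ≈ 12142 billion.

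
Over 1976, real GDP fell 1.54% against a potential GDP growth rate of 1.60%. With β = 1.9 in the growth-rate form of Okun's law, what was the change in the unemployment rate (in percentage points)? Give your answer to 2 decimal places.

Growth-rate Okun's law: g_Y = g_Y* - β × Δu, so Δu = (g_Y* - g_Y)/β.
Δu = (1.6 + 1.54)/1.9 = 3.14/1.9 = 1.65 percentage points.

1.65 percentage points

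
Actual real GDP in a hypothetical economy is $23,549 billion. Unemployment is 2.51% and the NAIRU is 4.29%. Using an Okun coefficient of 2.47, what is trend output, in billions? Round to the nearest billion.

Unemployment gap = 2.51 - 4.29 = -1.78 points, so output gap = -2.47 × (-1.78) = 4.3966%.
Since Y = Y* × (1 + gap/100), Y* = 23549/1.043966 ≈ 22557 billion.

$22,557 billion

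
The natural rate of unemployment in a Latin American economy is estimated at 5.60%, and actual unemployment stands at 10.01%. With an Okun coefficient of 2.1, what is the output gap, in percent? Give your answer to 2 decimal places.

The unemployment gap is 10.01 - 5.6 = 4.41 percentage points.
Okun's law gives an output gap of -2.1 × 4.41 = -9.261%, i.e. 9.26% below potential.

-9.26%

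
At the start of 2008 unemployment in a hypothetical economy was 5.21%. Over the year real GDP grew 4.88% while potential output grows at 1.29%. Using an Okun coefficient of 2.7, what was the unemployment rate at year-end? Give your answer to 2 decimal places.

Growth-rate Okun's law: g_Y = g_Y* - β × Δu, so Δu = (g_Y* - g_Y)/β.
Δu = (1.29 - 4.88)/2.7 = -3.59/2.7 = -1.33 percentage points.
Year-end unemployment = 5.21 - 1.33 = 3.88%.

3.88%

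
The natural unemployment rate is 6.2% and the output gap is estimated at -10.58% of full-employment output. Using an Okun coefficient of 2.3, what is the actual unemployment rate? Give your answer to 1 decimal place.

From Okun's law, u - u* = -(output gap)/β = -(-10.58)/2.3 = 4.6 points.
So u = 6.2 + 4.6 = 10.8%.

10.8%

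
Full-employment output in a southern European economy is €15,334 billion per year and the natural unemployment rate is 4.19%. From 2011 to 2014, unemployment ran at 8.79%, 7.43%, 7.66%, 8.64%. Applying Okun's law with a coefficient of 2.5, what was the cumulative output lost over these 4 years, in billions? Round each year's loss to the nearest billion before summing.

Year 2011: gap = -2.5 × (8.79 - 4.19) = -11.5%, loss ≈ 15334 × 11.5/100 ≈ 1763.
Year 2012: gap = -2.5 × (7.43 - 4.19) = -8.1%, loss ≈ 15334 × 8.1/100 ≈ 1242.
Year 2013: gap = -2.5 × (7.66 - 4.19) = -8.675%, loss ≈ 15334 × 8.675/100 ≈ 1330.
Year 2014: gap = -2.5 × (8.64 - 4.19) = -11.125%, loss ≈ 15334 × 11.125/100 ≈ 1706.
Total lost output = 1763 + 1242 + 1330 + 1706 = 6041 billion.

€6,041 billion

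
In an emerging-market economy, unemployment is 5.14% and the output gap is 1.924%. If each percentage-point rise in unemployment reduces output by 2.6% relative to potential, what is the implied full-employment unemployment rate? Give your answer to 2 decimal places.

5.88%

From Okun's law, u - u* = -(output gap)/β = -(1.924)/2.6 = -0.74 points.
So u* = 5.14 + 0.74 = 5.88%.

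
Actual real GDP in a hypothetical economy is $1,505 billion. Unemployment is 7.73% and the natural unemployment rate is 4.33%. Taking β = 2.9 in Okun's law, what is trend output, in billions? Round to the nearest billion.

Unemployment gap = 7.73 - 4.33 = 3.4 points, so output gap = -2.9 × 3.4 = -9.86%.
Since Y = Y* × (1 + gap/100), Y* = 1505/0.9014 ≈ 1670 billion.

$1,670 billion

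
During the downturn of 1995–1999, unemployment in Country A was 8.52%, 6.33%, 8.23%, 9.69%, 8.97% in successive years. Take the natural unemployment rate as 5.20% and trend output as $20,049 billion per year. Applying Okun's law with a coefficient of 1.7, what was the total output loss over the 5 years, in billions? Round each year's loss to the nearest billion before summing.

$5,365 billion

Year 1995: gap = -1.7 × (8.52 - 5.2) = -5.644%, loss ≈ 20049 × 5.644/100 ≈ 1132.
Year 1996: gap = -1.7 × (6.33 - 5.2) = -1.921%, loss ≈ 20049 × 1.921/100 ≈ 385.
Year 1997: gap = -1.7 × (8.23 - 5.2) = -5.151%, loss ≈ 20049 × 5.151/100 ≈ 1033.
Year 1998: gap = -1.7 × (9.69 - 5.2) = -7.633%, loss ≈ 20049 × 7.633/100 ≈ 1530.
Year 1999: gap = -1.7 × (8.97 - 5.2) = -6.409%, loss ≈ 20049 × 6.409/100 ≈ 1285.
Total lost output = 1132 + 385 + 1033 + 1530 + 1285 = 5365 billion.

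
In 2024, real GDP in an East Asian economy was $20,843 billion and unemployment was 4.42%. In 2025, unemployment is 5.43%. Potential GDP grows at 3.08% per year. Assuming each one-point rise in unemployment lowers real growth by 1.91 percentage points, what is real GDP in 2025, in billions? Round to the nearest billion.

Δu = 5.43 - 4.42 = 1.01 points.
Okun's law (growth form): g_Y = g_Y* - β × Δu = 3.08 - 1.91 × (1.01) = 3.08 - 1.9291 = 1.1509%.
Real GDP in the next year = 20843 × (1 + 1.1509/100) = 20843 × 1.011509 ≈ 21083 billion.

$21,083 billion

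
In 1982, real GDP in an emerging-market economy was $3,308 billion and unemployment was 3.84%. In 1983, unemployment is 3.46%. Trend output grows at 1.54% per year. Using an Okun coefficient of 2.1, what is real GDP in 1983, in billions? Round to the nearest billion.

$3,385 billion

Δu = 3.46 - 3.84 = -0.38 points.
Okun's law (growth form): g_Y = g_Y* - β × Δu = 1.54 - 2.1 × (-0.38) = 1.54 + 0.798 = 2.338%.
Real GDP in the next year = 3308 × (1 + 2.338/100) = 3308 × 1.02338 ≈ 3385 billion.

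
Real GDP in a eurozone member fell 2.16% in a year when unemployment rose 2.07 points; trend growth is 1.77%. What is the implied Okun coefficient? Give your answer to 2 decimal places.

β ≈ 1.90

Growth form: g_Y = g_Y* - β × Δu, so β = (g_Y* - g_Y)/Δu.
β = (1.77 + 2.16)/2.07 = 3.93/2.07 = 1.90.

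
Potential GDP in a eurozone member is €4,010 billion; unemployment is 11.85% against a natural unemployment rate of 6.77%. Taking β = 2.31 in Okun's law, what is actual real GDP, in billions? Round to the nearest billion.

€3,539 billion

Unemployment gap = 11.85 - 6.77 = 5.08 points, so the output gap is -2.31 × 5.08 = -11.7348%.
Actual GDP = 4010 × (1 - 11.7348/100) = 4010 × 0.882652 ≈ 3539 billion.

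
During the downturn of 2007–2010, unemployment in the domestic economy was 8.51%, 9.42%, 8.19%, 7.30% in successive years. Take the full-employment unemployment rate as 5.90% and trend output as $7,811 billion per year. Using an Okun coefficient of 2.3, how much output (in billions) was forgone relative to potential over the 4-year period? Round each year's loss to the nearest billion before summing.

Year 2007: gap = -2.3 × (8.51 - 5.9) = -6.003%, loss ≈ 7811 × 6.003/100 ≈ 469.
Year 2008: gap = -2.3 × (9.42 - 5.9) = -8.096%, loss ≈ 7811 × 8.096/100 ≈ 632.
Year 2009: gap = -2.3 × (8.19 - 5.9) = -5.267%, loss ≈ 7811 × 5.267/100 ≈ 411.
Year 2010: gap = -2.3 × (7.3 - 5.9) = -3.22%, loss ≈ 7811 × 3.22/100 ≈ 252.
Total lost output = 469 + 632 + 411 + 252 = 1764 billion.

$1,764 billion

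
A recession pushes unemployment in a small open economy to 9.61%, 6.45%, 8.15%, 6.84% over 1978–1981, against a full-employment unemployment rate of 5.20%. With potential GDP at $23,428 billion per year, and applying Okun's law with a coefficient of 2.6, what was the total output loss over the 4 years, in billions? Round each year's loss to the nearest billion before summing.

Year 1978: gap = -2.6 × (9.61 - 5.2) = -11.466%, loss ≈ 23428 × 11.466/100 ≈ 2686.
Year 1979: gap = -2.6 × (6.45 - 5.2) = -3.25%, loss ≈ 23428 × 3.25/100 ≈ 761.
Year 1980: gap = -2.6 × (8.15 - 5.2) = -7.67%, loss ≈ 23428 × 7.67/100 ≈ 1797.
Year 1981: gap = -2.6 × (6.84 - 5.2) = -4.264%, loss ≈ 23428 × 4.264/100 ≈ 999.
Total lost output = 2686 + 761 + 1797 + 999 = 6243 billion.

$6,243 billion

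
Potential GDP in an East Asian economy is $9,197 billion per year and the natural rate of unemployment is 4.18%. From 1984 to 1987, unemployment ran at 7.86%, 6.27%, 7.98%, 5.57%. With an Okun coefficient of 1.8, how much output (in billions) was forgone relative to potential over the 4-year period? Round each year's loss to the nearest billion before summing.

Year 1984: gap = -1.8 × (7.86 - 4.18) = -6.624%, loss ≈ 9197 × 6.624/100 ≈ 609.
Year 1985: gap = -1.8 × (6.27 - 4.18) = -3.762%, loss ≈ 9197 × 3.762/100 ≈ 346.
Year 1986: gap = -1.8 × (7.98 - 4.18) = -6.84%, loss ≈ 9197 × 6.84/100 ≈ 629.
Year 1987: gap = -1.8 × (5.57 - 4.18) = -2.502%, loss ≈ 9197 × 2.502/100 ≈ 230.
Total lost output = 609 + 346 + 629 + 230 = 1814 billion.

$1,814 billion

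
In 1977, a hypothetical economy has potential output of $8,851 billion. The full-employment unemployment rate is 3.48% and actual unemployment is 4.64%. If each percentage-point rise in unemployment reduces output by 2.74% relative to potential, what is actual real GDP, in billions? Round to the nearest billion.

Unemployment gap = 4.64 - 3.48 = 1.16 points, so the output gap is -2.74 × 1.16 = -3.1784%.
Actual GDP = 8851 × (1 - 3.1784/100) = 8851 × 0.968216 ≈ 8570 billion.

$8,570 billion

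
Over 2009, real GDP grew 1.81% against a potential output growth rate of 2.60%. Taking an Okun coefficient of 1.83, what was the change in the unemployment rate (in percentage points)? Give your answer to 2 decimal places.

Growth-rate Okun's law: g_Y = g_Y* - β × Δu, so Δu = (g_Y* - g_Y)/β.
Δu = (2.6 - 1.81)/1.83 = 0.79/1.83 = 0.43 percentage points.

0.43 percentage points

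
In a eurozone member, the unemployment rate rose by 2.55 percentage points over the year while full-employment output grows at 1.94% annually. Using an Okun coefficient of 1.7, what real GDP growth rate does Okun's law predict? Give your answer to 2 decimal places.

-2.40%

Growth-rate Okun's law: g_Y = g_Y* - β × Δu.
g_Y = 1.94 - 1.7 × (2.55) = 1.94 - 4.335 = -2.395%, i.e. -2.40% to 2 d.p.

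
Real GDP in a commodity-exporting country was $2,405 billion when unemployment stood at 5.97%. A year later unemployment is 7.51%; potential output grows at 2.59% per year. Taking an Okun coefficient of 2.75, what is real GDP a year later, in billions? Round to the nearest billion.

$2,365 billion

Δu = 7.51 - 5.97 = 1.54 points.
Okun's law (growth form): g_Y = g_Y* - β × Δu = 2.59 - 2.75 × (1.54) = 2.59 - 4.235 = -1.645%.
Real GDP in the next year = 2405 × (1 - 1.645/100) = 2405 × 0.98355 ≈ 2365 billion.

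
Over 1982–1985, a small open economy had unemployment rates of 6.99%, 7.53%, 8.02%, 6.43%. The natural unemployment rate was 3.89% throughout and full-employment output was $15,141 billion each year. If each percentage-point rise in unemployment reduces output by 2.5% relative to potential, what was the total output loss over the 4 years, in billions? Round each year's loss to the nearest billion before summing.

Year 1982: gap = -2.5 × (6.99 - 3.89) = -7.75%, loss ≈ 15141 × 7.75/100 ≈ 1173.
Year 1983: gap = -2.5 × (7.53 - 3.89) = -9.1%, loss ≈ 15141 × 9.1/100 ≈ 1378.
Year 1984: gap = -2.5 × (8.02 - 3.89) = -10.325%, loss ≈ 15141 × 10.325/100 ≈ 1563.
Year 1985: gap = -2.5 × (6.43 - 3.89) = -6.35%, loss ≈ 15141 × 6.35/100 ≈ 961.
Total lost output = 1173 + 1378 + 1563 + 961 = 5075 billion.

$5,075 billion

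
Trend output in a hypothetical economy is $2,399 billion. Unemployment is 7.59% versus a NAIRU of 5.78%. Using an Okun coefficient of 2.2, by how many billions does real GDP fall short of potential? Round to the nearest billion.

Output gap = -2.2 × (7.59 - 5.78) = -2.2 × 1.81 = -3.982%.
Actual GDP ≈ 2399 × 0.96018 ≈ 2303 billion, so the shortfall is 2399 - 2303 = 96 billion.

$96 billion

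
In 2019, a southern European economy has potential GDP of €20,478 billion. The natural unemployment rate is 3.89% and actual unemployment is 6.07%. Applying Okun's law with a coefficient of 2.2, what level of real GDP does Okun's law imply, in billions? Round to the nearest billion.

Unemployment gap = 6.07 - 3.89 = 2.18 points, so the output gap is -2.2 × 2.18 = -4.796%.
Actual GDP = 20478 × (1 - 4.796/100) = 20478 × 0.95204 ≈ 19496 billion.

€19,496 billion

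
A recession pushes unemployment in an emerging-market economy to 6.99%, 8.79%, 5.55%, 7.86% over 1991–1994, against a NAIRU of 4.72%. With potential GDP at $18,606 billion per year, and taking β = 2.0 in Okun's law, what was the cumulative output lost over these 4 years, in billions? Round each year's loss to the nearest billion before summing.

Year 1991: gap = -2.0 × (6.99 - 4.72) = -4.54%, loss ≈ 18606 × 4.54/100 ≈ 845.
Year 1992: gap = -2.0 × (8.79 - 4.72) = -8.14%, loss ≈ 18606 × 8.14/100 ≈ 1515.
Year 1993: gap = -2.0 × (5.55 - 4.72) = -1.66%, loss ≈ 18606 × 1.66/100 ≈ 309.
Year 1994: gap = -2.0 × (7.86 - 4.72) = -6.28%, loss ≈ 18606 × 6.28/100 ≈ 1168.
Total lost output = 845 + 1515 + 309 + 1168 = 3837 billion.

$3,837 billion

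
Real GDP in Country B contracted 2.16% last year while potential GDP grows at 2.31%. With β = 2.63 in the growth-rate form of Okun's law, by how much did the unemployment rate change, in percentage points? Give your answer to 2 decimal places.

1.70 percentage points

Growth-rate Okun's law: g_Y = g_Y* - β × Δu, so Δu = (g_Y* - g_Y)/β.
Δu = (2.31 + 2.16)/2.63 = 4.47/2.63 = 1.70 percentage points.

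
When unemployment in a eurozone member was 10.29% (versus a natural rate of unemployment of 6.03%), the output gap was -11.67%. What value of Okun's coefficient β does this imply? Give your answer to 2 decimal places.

Okun's law: output gap = -β × (u - u*).
-11.67 = -β × (10.29 - 6.03) = -β × 4.26, so β = 11.67/4.26 = 2.74.

β ≈ 2.74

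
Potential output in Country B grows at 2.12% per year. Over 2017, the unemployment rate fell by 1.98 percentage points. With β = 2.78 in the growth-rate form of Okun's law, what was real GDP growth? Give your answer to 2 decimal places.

Growth-rate Okun's law: g_Y = g_Y* - β × Δu.
g_Y = 2.12 - 2.78 × (-1.98) = 2.12 + 5.5044 = 7.6244%, i.e. 7.62% to 2 d.p.

7.62%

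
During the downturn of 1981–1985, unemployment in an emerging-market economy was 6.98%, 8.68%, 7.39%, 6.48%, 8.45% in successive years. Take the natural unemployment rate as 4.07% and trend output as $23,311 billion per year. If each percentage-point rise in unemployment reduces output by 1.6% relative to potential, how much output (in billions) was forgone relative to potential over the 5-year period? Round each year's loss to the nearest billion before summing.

$6,575 billion

Year 1981: gap = -1.6 × (6.98 - 4.07) = -4.656%, loss ≈ 23311 × 4.656/100 ≈ 1085.
Year 1982: gap = -1.6 × (8.68 - 4.07) = -7.376%, loss ≈ 23311 × 7.376/100 ≈ 1719.
Year 1983: gap = -1.6 × (7.39 - 4.07) = -5.312%, loss ≈ 23311 × 5.312/100 ≈ 1238.
Year 1984: gap = -1.6 × (6.48 - 4.07) = -3.856%, loss ≈ 23311 × 3.856/100 ≈ 899.
Year 1985: gap = -1.6 × (8.45 - 4.07) = -7.008%, loss ≈ 23311 × 7.008/100 ≈ 1634.
Total lost output = 1085 + 1719 + 1238 + 899 + 1634 = 6575 billion.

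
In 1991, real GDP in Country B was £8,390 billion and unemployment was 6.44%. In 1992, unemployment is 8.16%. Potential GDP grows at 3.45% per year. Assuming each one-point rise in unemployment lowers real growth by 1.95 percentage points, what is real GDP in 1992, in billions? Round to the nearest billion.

Δu = 8.16 - 6.44 = 1.72 points.
Okun's law (growth form): g_Y = g_Y* - β × Δu = 3.45 - 1.95 × (1.72) = 3.45 - 3.354 = 0.096%.
Real GDP in the next year = 8390 × (1 + 0.096/100) = 8390 × 1.00096 ≈ 8398 billion.

£8,398 billion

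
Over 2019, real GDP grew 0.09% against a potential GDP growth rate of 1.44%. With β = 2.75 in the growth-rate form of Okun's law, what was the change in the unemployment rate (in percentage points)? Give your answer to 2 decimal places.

Growth-rate Okun's law: g_Y = g_Y* - β × Δu, so Δu = (g_Y* - g_Y)/β.
Δu = (1.44 - 0.09)/2.75 = 1.35/2.75 = 0.49 percentage points.

0.49 percentage points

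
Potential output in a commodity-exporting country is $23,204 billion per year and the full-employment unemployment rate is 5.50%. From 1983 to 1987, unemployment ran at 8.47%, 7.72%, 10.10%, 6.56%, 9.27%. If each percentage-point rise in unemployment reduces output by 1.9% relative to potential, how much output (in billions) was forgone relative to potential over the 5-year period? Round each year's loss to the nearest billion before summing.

$6,445 billion

Year 1983: gap = -1.9 × (8.47 - 5.5) = -5.643%, loss ≈ 23204 × 5.643/100 ≈ 1309.
Year 1984: gap = -1.9 × (7.72 - 5.5) = -4.218%, loss ≈ 23204 × 4.218/100 ≈ 979.
Year 1985: gap = -1.9 × (10.1 - 5.5) = -8.74%, loss ≈ 23204 × 8.74/100 ≈ 2028.
Year 1986: gap = -1.9 × (6.56 - 5.5) = -2.014%, loss ≈ 23204 × 2.014/100 ≈ 467.
Year 1987: gap = -1.9 × (9.27 - 5.5) = -7.163%, loss ≈ 23204 × 7.163/100 ≈ 1662.
Total lost output = 1309 + 979 + 2028 + 467 + 1662 = 6445 billion.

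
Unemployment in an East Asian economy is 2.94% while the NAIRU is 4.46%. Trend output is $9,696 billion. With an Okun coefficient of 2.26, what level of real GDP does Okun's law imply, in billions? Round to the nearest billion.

$10,029 billion

Unemployment gap = 2.94 - 4.46 = -1.52 points, so the output gap is -2.26 × (-1.52) = 3.4352%.
Actual GDP = 9696 × (1 + 3.4352/100) = 9696 × 1.034352 ≈ 10029 billion.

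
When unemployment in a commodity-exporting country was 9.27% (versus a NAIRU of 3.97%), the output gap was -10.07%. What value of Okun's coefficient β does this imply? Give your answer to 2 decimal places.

β ≈ 1.90

Okun's law: output gap = -β × (u - u*).
-10.07 = -β × (9.27 - 3.97) = -β × 5.3, so β = 10.07/5.3 = 1.90.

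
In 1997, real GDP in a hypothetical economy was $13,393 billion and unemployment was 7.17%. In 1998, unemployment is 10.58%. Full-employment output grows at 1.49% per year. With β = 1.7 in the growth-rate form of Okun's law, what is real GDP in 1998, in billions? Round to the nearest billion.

Δu = 10.58 - 7.17 = 3.41 points.
Okun's law (growth form): g_Y = g_Y* - β × Δu = 1.49 - 1.7 × (3.41) = 1.49 - 5.797 = -4.307%.
Real GDP in the next year = 13393 × (1 - 4.307/100) = 13393 × 0.95693 ≈ 12816 billion.

$12,816 billion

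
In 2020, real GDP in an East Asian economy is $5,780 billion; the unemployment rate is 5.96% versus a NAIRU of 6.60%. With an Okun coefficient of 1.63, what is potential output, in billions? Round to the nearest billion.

Unemployment gap = 5.96 - 6.6 = -0.64 points, so output gap = -1.63 × (-0.64) = 1.0432%.
Since Y = Y* × (1 + gap/100), Y* = 5780/1.010432 ≈ 5720 billion.

$5,720 billion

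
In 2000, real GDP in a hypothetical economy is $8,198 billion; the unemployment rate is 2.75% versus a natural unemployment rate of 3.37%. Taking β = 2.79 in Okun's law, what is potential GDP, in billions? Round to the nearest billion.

$8,059 billion

Unemployment gap = 2.75 - 3.37 = -0.62 points, so output gap = -2.79 × (-0.62) = 1.7298%.
Since Y = Y* × (1 + gap/100), Y* = 8198/1.017298 ≈ 8059 billion.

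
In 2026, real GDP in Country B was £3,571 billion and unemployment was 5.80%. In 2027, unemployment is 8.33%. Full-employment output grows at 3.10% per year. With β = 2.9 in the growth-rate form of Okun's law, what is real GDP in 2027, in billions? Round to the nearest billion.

Δu = 8.33 - 5.8 = 2.53 points.
Okun's law (growth form): g_Y = g_Y* - β × Δu = 3.10 - 2.9 × (2.53) = 3.1 - 7.337 = -4.237%.
Real GDP in the next year = 3571 × (1 - 4.237/100) = 3571 × 0.95763 ≈ 3420 billion.

£3,420 billion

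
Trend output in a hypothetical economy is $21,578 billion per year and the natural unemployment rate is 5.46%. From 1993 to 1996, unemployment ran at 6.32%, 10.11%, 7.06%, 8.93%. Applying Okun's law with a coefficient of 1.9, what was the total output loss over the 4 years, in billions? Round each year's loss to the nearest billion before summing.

Year 1993: gap = -1.9 × (6.32 - 5.46) = -1.634%, loss ≈ 21578 × 1.634/100 ≈ 353.
Year 1994: gap = -1.9 × (10.11 - 5.46) = -8.835%, loss ≈ 21578 × 8.835/100 ≈ 1906.
Year 1995: gap = -1.9 × (7.06 - 5.46) = -3.04%, loss ≈ 21578 × 3.04/100 ≈ 656.
Year 1996: gap = -1.9 × (8.93 - 5.46) = -6.593%, loss ≈ 21578 × 6.593/100 ≈ 1423.
Total lost output = 353 + 1906 + 656 + 1423 = 4338 billion.

$4,338 billion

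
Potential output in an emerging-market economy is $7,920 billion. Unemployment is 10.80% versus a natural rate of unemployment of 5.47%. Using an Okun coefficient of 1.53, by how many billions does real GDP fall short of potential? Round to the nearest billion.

Output gap = -1.53 × (10.8 - 5.47) = -1.53 × 5.33 = -8.1549%.
Actual GDP ≈ 7920 × 0.918451 ≈ 7274 billion, so the shortfall is 7920 - 7274 = 646 billion.

$646 billion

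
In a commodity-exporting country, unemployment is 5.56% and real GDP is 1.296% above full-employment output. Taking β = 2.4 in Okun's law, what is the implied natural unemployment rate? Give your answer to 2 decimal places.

From Okun's law, u - u* = -(output gap)/β = -(1.296)/2.4 = -0.54 points.
So u* = 5.56 + 0.54 = 6.10%.

6.10%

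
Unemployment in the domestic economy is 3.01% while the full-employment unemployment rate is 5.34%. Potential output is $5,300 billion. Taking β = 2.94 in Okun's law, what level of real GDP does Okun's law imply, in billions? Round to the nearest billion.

Unemployment gap = 3.01 - 5.34 = -2.33 points, so the output gap is -2.94 × (-2.33) = 6.8502%.
Actual GDP = 5300 × (1 + 6.8502/100) = 5300 × 1.068502 ≈ 5663 billion.

$5,663 billion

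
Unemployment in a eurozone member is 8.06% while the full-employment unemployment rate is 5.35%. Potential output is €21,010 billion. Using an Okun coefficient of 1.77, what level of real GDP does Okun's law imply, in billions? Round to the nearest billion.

€20,002 billion

Unemployment gap = 8.06 - 5.35 = 2.71 points, so the output gap is -1.77 × 2.71 = -4.7967%.
Actual GDP = 21010 × (1 - 4.7967/100) = 21010 × 0.952033 ≈ 20002 billion.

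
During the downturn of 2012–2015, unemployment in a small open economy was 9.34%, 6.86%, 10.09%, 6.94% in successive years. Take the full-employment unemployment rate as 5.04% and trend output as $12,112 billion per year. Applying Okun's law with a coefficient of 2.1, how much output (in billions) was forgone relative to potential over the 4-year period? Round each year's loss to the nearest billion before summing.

Year 2012: gap = -2.1 × (9.34 - 5.04) = -9.03%, loss ≈ 12112 × 9.03/100 ≈ 1094.
Year 2013: gap = -2.1 × (6.86 - 5.04) = -3.822%, loss ≈ 12112 × 3.822/100 ≈ 463.
Year 2014: gap = -2.1 × (10.09 - 5.04) = -10.605%, loss ≈ 12112 × 10.605/100 ≈ 1284.
Year 2015: gap = -2.1 × (6.94 - 5.04) = -3.99%, loss ≈ 12112 × 3.99/100 ≈ 483.
Total lost output = 1094 + 463 + 1284 + 483 = 3324 billion.

$3,324 billion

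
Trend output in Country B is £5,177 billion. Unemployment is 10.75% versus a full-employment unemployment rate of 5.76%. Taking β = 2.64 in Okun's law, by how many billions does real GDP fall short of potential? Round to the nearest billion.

Output gap = -2.64 × (10.75 - 5.76) = -2.64 × 4.99 = -13.1736%.
Actual GDP ≈ 5177 × 0.868264 ≈ 4495 billion, so the shortfall is 5177 - 4495 = 682 billion.

£682 billion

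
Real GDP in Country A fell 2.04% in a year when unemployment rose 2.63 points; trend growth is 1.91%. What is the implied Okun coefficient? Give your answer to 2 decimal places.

β ≈ 1.50

Growth form: g_Y = g_Y* - β × Δu, so β = (g_Y* - g_Y)/Δu.
β = (1.91 + 2.04)/2.63 = 3.95/2.63 = 1.50.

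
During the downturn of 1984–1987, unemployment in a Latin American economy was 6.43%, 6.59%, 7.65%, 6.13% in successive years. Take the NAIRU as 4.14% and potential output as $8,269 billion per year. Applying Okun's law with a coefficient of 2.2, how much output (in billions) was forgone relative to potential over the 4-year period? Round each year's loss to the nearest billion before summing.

$1,864 billion

Year 1984: gap = -2.2 × (6.43 - 4.14) = -5.038%, loss ≈ 8269 × 5.038/100 ≈ 417.
Year 1985: gap = -2.2 × (6.59 - 4.14) = -5.39%, loss ≈ 8269 × 5.39/100 ≈ 446.
Year 1986: gap = -2.2 × (7.65 - 4.14) = -7.722%, loss ≈ 8269 × 7.722/100 ≈ 639.
Year 1987: gap = -2.2 × (6.13 - 4.14) = -4.378%, loss ≈ 8269 × 4.378/100 ≈ 362.
Total lost output = 417 + 446 + 639 + 362 = 1864 billion.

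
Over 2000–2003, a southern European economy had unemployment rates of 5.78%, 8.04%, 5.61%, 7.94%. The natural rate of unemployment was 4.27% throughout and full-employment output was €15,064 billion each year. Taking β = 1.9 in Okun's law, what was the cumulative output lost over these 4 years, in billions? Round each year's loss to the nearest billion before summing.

€2,945 billion

Year 2000: gap = -1.9 × (5.78 - 4.27) = -2.869%, loss ≈ 15064 × 2.869/100 ≈ 432.
Year 2001: gap = -1.9 × (8.04 - 4.27) = -7.163%, loss ≈ 15064 × 7.163/100 ≈ 1079.
Year 2002: gap = -1.9 × (5.61 - 4.27) = -2.546%, loss ≈ 15064 × 2.546/100 ≈ 384.
Year 2003: gap = -1.9 × (7.94 - 4.27) = -6.973%, loss ≈ 15064 × 6.973/100 ≈ 1050.
Total lost output = 432 + 1079 + 384 + 1050 = 2945 billion.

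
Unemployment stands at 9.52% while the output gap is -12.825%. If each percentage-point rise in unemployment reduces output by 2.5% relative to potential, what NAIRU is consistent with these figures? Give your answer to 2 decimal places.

From Okun's law, u - u* = -(output gap)/β = -(-12.825)/2.5 = 5.13 points.
So u* = 9.52 - 5.13 = 4.39%.

4.39%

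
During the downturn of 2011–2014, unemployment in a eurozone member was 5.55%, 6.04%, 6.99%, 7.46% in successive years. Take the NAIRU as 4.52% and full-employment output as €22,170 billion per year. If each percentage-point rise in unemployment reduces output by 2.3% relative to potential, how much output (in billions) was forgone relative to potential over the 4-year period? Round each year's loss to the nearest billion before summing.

Year 2011: gap = -2.3 × (5.55 - 4.52) = -2.369%, loss ≈ 22170 × 2.369/100 ≈ 525.
Year 2012: gap = -2.3 × (6.04 - 4.52) = -3.496%, loss ≈ 22170 × 3.496/100 ≈ 775.
Year 2013: gap = -2.3 × (6.99 - 4.52) = -5.681%, loss ≈ 22170 × 5.681/100 ≈ 1259.
Year 2014: gap = -2.3 × (7.46 - 4.52) = -6.762%, loss ≈ 22170 × 6.762/100 ≈ 1499.
Total lost output = 525 + 775 + 1259 + 1499 = 4058 billion.

€4,058 billion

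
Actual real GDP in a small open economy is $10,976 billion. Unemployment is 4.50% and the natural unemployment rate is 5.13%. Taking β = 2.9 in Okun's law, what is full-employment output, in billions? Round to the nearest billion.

$10,779 billion

Unemployment gap = 4.5 - 5.13 = -0.63 points, so output gap = -2.9 × (-0.63) = 1.827%.
Since Y = Y* × (1 + gap/100), Y* = 10976/1.01827 ≈ 10779 billion.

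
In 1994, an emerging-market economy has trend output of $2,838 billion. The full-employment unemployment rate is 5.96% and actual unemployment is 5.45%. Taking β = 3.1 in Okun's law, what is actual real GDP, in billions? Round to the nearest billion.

$2,883 billion

Unemployment gap = 5.45 - 5.96 = -0.51 points, so the output gap is -3.1 × (-0.51) = 1.581%.
Actual GDP = 2838 × (1 + 1.581/100) = 2838 × 1.01581 ≈ 2883 billion.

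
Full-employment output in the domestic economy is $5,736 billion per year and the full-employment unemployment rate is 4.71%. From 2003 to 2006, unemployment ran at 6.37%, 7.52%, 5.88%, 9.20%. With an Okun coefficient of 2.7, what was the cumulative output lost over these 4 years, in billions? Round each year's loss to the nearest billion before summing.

Year 2003: gap = -2.7 × (6.37 - 4.71) = -4.482%, loss ≈ 5736 × 4.482/100 ≈ 257.
Year 2004: gap = -2.7 × (7.52 - 4.71) = -7.587%, loss ≈ 5736 × 7.587/100 ≈ 435.
Year 2005: gap = -2.7 × (5.88 - 4.71) = -3.159%, loss ≈ 5736 × 3.159/100 ≈ 181.
Year 2006: gap = -2.7 × (9.2 - 4.71) = -12.123%, loss ≈ 5736 × 12.123/100 ≈ 695.
Total lost output = 257 + 435 + 181 + 695 = 1568 billion.

$1,568 billion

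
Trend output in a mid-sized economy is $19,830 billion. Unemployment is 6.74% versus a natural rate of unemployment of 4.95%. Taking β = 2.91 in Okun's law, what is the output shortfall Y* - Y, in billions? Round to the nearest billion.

$1,033 billion

Output gap = -2.91 × (6.74 - 4.95) = -2.91 × 1.79 = -5.2089%.
Actual GDP ≈ 19830 × 0.947911 ≈ 18797 billion, so the shortfall is 19830 - 18797 = 1033 billion.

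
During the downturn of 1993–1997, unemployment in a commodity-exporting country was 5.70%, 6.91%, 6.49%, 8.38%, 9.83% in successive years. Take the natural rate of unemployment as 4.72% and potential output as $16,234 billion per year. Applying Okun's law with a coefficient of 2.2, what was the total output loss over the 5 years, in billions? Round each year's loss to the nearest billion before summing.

Year 1993: gap = -2.2 × (5.7 - 4.72) = -2.156%, loss ≈ 16234 × 2.156/100 ≈ 350.
Year 1994: gap = -2.2 × (6.91 - 4.72) = -4.818%, loss ≈ 16234 × 4.818/100 ≈ 782.
Year 1995: gap = -2.2 × (6.49 - 4.72) = -3.894%, loss ≈ 16234 × 3.894/100 ≈ 632.
Year 1996: gap = -2.2 × (8.38 - 4.72) = -8.052%, loss ≈ 16234 × 8.052/100 ≈ 1307.
Year 1997: gap = -2.2 × (9.83 - 4.72) = -11.242%, loss ≈ 16234 × 11.242/100 ≈ 1825.
Total lost output = 350 + 782 + 632 + 1307 + 1825 = 4896 billion.

$4,896 billion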